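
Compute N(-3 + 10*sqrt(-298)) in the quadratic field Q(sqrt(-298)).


N(a + b*sqrt(d)) = a^2 - d*b^2
= (-3)^2 - (-298)*(10)^2
= 9 + 29800
= 29809

29809


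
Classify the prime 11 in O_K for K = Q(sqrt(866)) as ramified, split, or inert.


K = Q(sqrt(866)). Since d mod 4 = 2, disc(K) = 3464.
Check p | disc: 3464 mod 11 = 10.
p does not divide disc. Compute Legendre symbol (d/p):
8^((11-1)/2) mod 11 = -1
(d/p) = -1, so p is inert: (p) stays prime with e=1, f=2, g=1.
Therefore p is inert.

inert


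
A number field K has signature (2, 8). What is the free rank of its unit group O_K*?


By Dirichlet's unit theorem:
rank = r1 + r2 - 1
= 2 + 8 - 1
= 9

9


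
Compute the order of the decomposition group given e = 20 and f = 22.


|D_P| = e * f
= 20 * 22
= 440

440


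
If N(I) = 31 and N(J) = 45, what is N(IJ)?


N(IJ) = N(I) * N(J)
= 31 * 45
= 1395

1395


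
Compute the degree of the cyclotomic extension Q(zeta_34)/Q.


The degree equals Euler's totient phi(34).
34 = 2 * 17
phi(34) = 16

16


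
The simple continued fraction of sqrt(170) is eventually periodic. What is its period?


Run the CF algorithm for sqrt(170).
a_0 = floor(sqrt(170)) = 13; set m_0=0, q_0=1.
Recurrence: m' = q*a - m,  q' = (d - m'^2)/q,  a' = floor((a_0 + m')/q').
  step 1: m=13, q=1, a=26
a_1 = 2*a_0 = 26, so the period closes here.
sqrt(170) = [13; 26]
Period length = 1

1


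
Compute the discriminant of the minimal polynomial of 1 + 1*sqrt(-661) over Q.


The element 1 + 1*sqrt(-661) has minimal polynomial:
x^2 - 2*x + 662
Discriminant = (-2)^2 - 4*(662)
= 4 - 2648
= -2644

-2644


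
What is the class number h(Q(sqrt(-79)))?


K = Q(sqrt(-79)). d mod 4 = 1, so D = disc(K) = d = -79
h(K) equals the number of primitive reduced positive-definite forms (a, b, c) = a*x^2 + b*x*y + c*y^2 with b^2 - 4ac = D,
where reduced means |b| <= a <= c, with b >= 0 whenever |b| = a or a = c, and primitive means gcd(a, b, c) = 1.
Reduced forces 3a^2 <= |D| = 79, so 1 <= a <= 5; b must have the parity of D, and c = (b^2 - D)/(4a) must be an integer >= a.
Enumerate a = 1..5, b in [-a, a]:
  a=1: (1, 1, 20)  [1]
  a=2: (2, -1, 10), (2, 1, 10)  [2]
  a=3: none
  a=4: (4, -1, 5), (4, 1, 5)  [2]
  a=5: none
Total reduced forms: 1 + 2 + 2 = 5
h = 5

5


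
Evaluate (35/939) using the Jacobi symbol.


Compute (35/939) via quadratic reciprocity:
  reciprocity: (35/939) -> -(939/35)
  reduce: (29/35)
  reciprocity: (29/35) -> +(35/29)
  reduce: (6/29)
  pull out 2: (2/29) = -1  (since 29 mod 8 = 5)
  reciprocity: (3/29) -> +(29/3)
  reduce: (2/3)
  pull out 2: (2/3) = -1  (since 3 mod 8 = 3)
  (1/3) = 1
Product of signs = -1

-1


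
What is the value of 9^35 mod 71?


p = 71 is prime and the exponent is (p-1)/2 = 35, so by Euler's criterion 9^35 = (9/71) = +1 or -1 mod 71.
Compute by square-and-multiply:
  35 = 32 + 2 + 1 (binary 100011)
  Repeated squaring mod 71: 9^1 = 9, 9^2 = 10, 9^4 = 29, 9^8 = 60, 9^16 = 50, 9^32 = 15
  9^35 = 9^32 * 9^2 * 9^1 = 15 * 10 * 9 mod 71
    15 * 10 = 150 = 8 mod 71
    8 * 9 = 72 = 1 mod 71
  9^35 = 1 mod 71
Result 1: 9 is a quadratic residue mod 71.
9^35 mod 71 = 1

1


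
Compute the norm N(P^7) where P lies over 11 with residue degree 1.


N(P^a) = p^(a*f)
= 11^(7*1)
= 11^7
= 19487171

19487171


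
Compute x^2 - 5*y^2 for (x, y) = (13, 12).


x^2 - d*y^2
= 13^2 - 5*12^2
= 169 - 720
= -551

-551


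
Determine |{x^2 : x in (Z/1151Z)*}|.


For prime p, the number of non-zero quadratic residues is (p-1)/2.
= (1151-1)/2
= 575

575


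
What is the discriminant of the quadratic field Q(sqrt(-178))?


For K = Q(sqrt(d)) with d squarefree: disc(K) = d if d = 1 mod 4, and disc(K) = 4d if d = 2 or 3 mod 4.
Here d = -178, and d mod 4 = 2.
d = 2 mod 4, not 1 (O_K = Z[sqrt(d)]), so disc(K) = 4d = 4 * (-178) = -712

-712


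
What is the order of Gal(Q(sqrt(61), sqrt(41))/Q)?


The 2 square roots of distinct primes are multiplicatively independent over Q,
so [K:Q] = 2^2 and Gal(K/Q) is isomorphic to (Z/2Z)^2.
|Gal| = 2^2 = 4

4


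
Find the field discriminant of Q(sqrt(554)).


For K = Q(sqrt(d)) with d squarefree: disc(K) = d if d = 1 mod 4, and disc(K) = 4d if d = 2 or 3 mod 4.
Here d = 554, and d mod 4 = 2.
d = 2 mod 4, not 1 (O_K = Z[sqrt(d)]), so disc(K) = 4d = 4 * (554) = 2216

2216


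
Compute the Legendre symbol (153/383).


p = 383 is prime, so compute (153/383) with the reciprocity algorithm (Jacobi-symbol steps: pull out 2s via (2/n), flip via reciprocity, reduce):
  reciprocity: (153/383) -> +(383/153)
  reduce: (77/153)
  reciprocity: (77/153) -> +(153/77)
  reduce: (76/77)
  pull out 2: (2/77) = -1  (since 77 mod 8 = 5)
  pull out 2: (2/77) = -1  (since 77 mod 8 = 5)
  reciprocity: (19/77) -> +(77/19)
  reduce: (1/19)
  (1/19) = 1
Product of signs = 1
(153/383) = 1

1


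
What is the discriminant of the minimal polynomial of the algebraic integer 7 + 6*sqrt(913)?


The element 7 + 6*sqrt(913) has minimal polynomial:
x^2 - 14*x - 32819
Discriminant = (-14)^2 - 4*(-32819)
= 196 + 131276
= 131472

131472


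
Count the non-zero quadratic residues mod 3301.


For prime p, the number of non-zero quadratic residues is (p-1)/2.
= (3301-1)/2
= 1650

1650


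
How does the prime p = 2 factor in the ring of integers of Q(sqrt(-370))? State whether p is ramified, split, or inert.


K = Q(sqrt(-370)). Since d mod 4 = 2, disc(K) = -1480.
Check p | disc: -1480 mod 2 = 0.
p divides disc, so p ramifies: (p) = P^2 with e=2, f=1, g=1.
Therefore p is ramified.

ramified


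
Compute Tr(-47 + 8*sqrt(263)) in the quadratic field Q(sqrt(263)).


Tr(a + b*sqrt(d)) = (a + b*sqrt(d)) + (a - b*sqrt(d)) = 2a
= 2 * (-47)
= -94

-94


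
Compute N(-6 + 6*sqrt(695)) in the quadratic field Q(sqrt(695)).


N(a + b*sqrt(d)) = a^2 - d*b^2
= (-6)^2 - (695)*(6)^2
= 36 - 25020
= -24984

-24984


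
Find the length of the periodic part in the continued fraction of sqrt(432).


Run the CF algorithm for sqrt(432).
a_0 = floor(sqrt(432)) = 20; set m_0=0, q_0=1.
Recurrence: m' = q*a - m,  q' = (d - m'^2)/q,  a' = floor((a_0 + m')/q').
  step 1: m=20, q=32, a=1
  step 2: m=12, q=9, a=3
  step 3: m=15, q=23, a=1
  step 4: m=8, q=16, a=1
  step 5: m=8, q=23, a=1
  step 6: m=15, q=9, a=3
  step 7: m=12, q=32, a=1
  step 8: m=20, q=1, a=40
a_8 = 2*a_0 = 40, so the period closes here.
sqrt(432) = [20; 1, 3, 1, 1, 1, 3, 1, 40]
Period length = 8

8


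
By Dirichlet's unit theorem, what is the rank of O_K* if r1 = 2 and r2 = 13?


By Dirichlet's unit theorem:
rank = r1 + r2 - 1
= 2 + 13 - 1
= 14

14


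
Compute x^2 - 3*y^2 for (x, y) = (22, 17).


x^2 - d*y^2
= 22^2 - 3*17^2
= 484 - 867
= -383

-383


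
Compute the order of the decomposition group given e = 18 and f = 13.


|D_P| = e * f
= 18 * 13
= 234

234


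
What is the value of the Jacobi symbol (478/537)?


Compute (478/537) via quadratic reciprocity:
  pull out 2: (2/537) = +1  (since 537 mod 8 = 1)
  reciprocity: (239/537) -> +(537/239)
  reduce: (59/239)
  reciprocity: (59/239) -> -(239/59)
  reduce: (3/59)
  reciprocity: (3/59) -> -(59/3)
  reduce: (2/3)
  pull out 2: (2/3) = -1  (since 3 mod 8 = 3)
  (1/3) = 1
Product of signs = -1

-1


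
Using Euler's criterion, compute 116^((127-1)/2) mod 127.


p = 127 is prime and the exponent is (p-1)/2 = 63, so by Euler's criterion 116^63 = (116/127) = +1 or -1 mod 127.
Compute by square-and-multiply:
  63 = 32 + 16 + 8 + 4 + 2 + 1 (binary 111111)
  Repeated squaring mod 127: 116^1 = 116, 116^2 = 121, 116^4 = 36, 116^8 = 26, 116^16 = 41, 116^32 = 30
  116^63 = 116^32 * 116^16 * 116^8 * 116^4 * 116^2 * 116^1 = 30 * 41 * 26 * 36 * 121 * 116 mod 127
    30 * 41 = 1230 = 87 mod 127
    87 * 26 = 2262 = 103 mod 127
    103 * 36 = 3708 = 25 mod 127
    25 * 121 = 3025 = 104 mod 127
    104 * 116 = 12064 = 126 mod 127
  116^63 = 126 mod 127
Result 126 = p - 1 = -1 mod 127: 116 is a quadratic non-residue mod 127. As a residue in [0, p-1] the value is 126.
116^63 mod 127 = 126

126


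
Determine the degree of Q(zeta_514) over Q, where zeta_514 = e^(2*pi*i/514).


The degree equals Euler's totient phi(514).
514 = 2 * 257
phi(514) = 256

256


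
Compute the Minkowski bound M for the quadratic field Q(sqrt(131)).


d = 131, d mod 4 = 3, so disc(K) = 4d = 524; |disc(K)| = 524
Real quadratic field, so n = 2, s = r2 = 0, r1 = 2
M = (n!/n^n) * (4/pi)^s * sqrt(|disc(K)|) = (2!/2^2) * (4/pi)^0 * sqrt(524)
= 0.5 * 1.000000 * 22.891046
= 11.4455

11.4455


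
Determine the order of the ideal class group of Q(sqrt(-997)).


K = Q(sqrt(-997)). d mod 4 = 3, so D = disc(K) = 4d = -3988
h(K) equals the number of primitive reduced positive-definite forms (a, b, c) = a*x^2 + b*x*y + c*y^2 with b^2 - 4ac = D,
where reduced means |b| <= a <= c, with b >= 0 whenever |b| = a or a = c, and primitive means gcd(a, b, c) = 1.
Reduced forces 3a^2 <= |D| = 3988, so 1 <= a <= 36; b must have the parity of D, and c = (b^2 - D)/(4a) must be an integer >= a.
Enumerate a = 1..36, b in [-a, a]:
  a=1: (1, 0, 997)  [1]
  a=2: (2, 2, 499)  [1]
  a=3..6: none
  a=7: (7, -4, 143), (7, 4, 143)  [2]
  a=8..10: none
  a=11: (11, -4, 91), (11, 4, 91)  [2]
  a=12: none
  a=13: (13, -4, 77), (13, 4, 77)  [2]
  a=14: (14, -10, 73), (14, 10, 73)  [2]
  a=15..21: none
  a=22: (22, -18, 49), (22, 18, 49)  [2]
  a=23..25: none
  a=26: (26, -22, 43), (26, 22, 43)  [2]
  a=27..36: none
Total reduced forms: 1 + 1 + 2 + 2 + 2 + 2 + 2 + 2 = 14
h = 14

14


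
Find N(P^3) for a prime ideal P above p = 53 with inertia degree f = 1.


N(P^a) = p^(a*f)
= 53^(3*1)
= 53^3
= 148877

148877


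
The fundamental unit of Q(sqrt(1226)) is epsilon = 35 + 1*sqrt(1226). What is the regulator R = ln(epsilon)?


epsilon = 35 + 1*sqrt(1226)
= 70.0143
R = ln(70.0143)
= 4.2487

4.2487


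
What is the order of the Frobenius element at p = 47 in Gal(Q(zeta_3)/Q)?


The Frobenius at p in Gal(Q(zeta_n)/Q) = (Z/nZ)* is the class of p, so its order is ord_3(47), the smallest k >= 1 with 47^k = 1 mod 3.
n = 3 = 3, phi(3) = 2; the order divides phi(n).
Divisors of 2: 1, 2
Repeated squaring mod 3: 47^1 = 2, 47^2 = 1
Test divisors in increasing order:
  k=1: 47^1 = 2 mod 3
  k=2: 47^2 = 1 mod 3  <- first divisor giving 1
Order = 2

2


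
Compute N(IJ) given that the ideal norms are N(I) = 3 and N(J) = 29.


N(IJ) = N(I) * N(J)
= 3 * 29
= 87

87


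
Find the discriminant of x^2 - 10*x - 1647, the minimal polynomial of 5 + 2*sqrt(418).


The element 5 + 2*sqrt(418) has minimal polynomial:
x^2 - 10*x - 1647
Discriminant = (-10)^2 - 4*(-1647)
= 100 + 6588
= 6688

6688


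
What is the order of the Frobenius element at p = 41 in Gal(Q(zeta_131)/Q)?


The Frobenius at p in Gal(Q(zeta_n)/Q) = (Z/nZ)* is the class of p, so its order is ord_131(41), the smallest k >= 1 with 41^k = 1 mod 131.
n = 131 = 131, phi(131) = 130; the order divides phi(n).
Divisors of 130: 1, 2, 5, 10, 13, 26, 65, 130
Repeated squaring mod 131: 41^1 = 41, 41^2 = 109, 41^4 = 91, 41^8 = 28, 41^16 = 129, 41^32 = 4, 41^64 = 16, 41^128 = 125
Test divisors in increasing order:
  k=1: 41^1 = 41 mod 131
  k=2: 41^2 = 109 mod 131
  k=5: 41^5 = 91 * 41 = 63 mod 131
  k=10: 41^10 = 28 * 109 = 39 mod 131
  k=13: 41^13 = 28 * 91 * 41 = 61 mod 131
  k=26: 41^26 = 129 * 28 * 109 = 53 mod 131
  k=65: 41^65 = 16 * 41 = 1 mod 131  <- first divisor giving 1
Order = 65

65


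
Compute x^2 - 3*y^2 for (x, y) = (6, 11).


x^2 - d*y^2
= 6^2 - 3*11^2
= 36 - 363
= -327

-327


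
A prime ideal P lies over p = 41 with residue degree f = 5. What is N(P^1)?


N(P^a) = p^(a*f)
= 41^(1*5)
= 41^5
= 115856201

115856201


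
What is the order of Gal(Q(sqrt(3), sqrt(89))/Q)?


The 2 square roots of distinct primes are multiplicatively independent over Q,
so [K:Q] = 2^2 and Gal(K/Q) is isomorphic to (Z/2Z)^2.
|Gal| = 2^2 = 4

4


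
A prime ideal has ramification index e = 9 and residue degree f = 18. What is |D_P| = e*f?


|D_P| = e * f
= 9 * 18
= 162

162


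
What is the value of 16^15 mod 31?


p = 31 is prime and the exponent is (p-1)/2 = 15, so by Euler's criterion 16^15 = (16/31) = +1 or -1 mod 31.
Compute by square-and-multiply:
  15 = 8 + 4 + 2 + 1 (binary 1111)
  Repeated squaring mod 31: 16^1 = 16, 16^2 = 8, 16^4 = 2, 16^8 = 4
  16^15 = 16^8 * 16^4 * 16^2 * 16^1 = 4 * 2 * 8 * 16 mod 31
    4 * 2 = 8 = 8 mod 31
    8 * 8 = 64 = 2 mod 31
    2 * 16 = 32 = 1 mod 31
  16^15 = 1 mod 31
Result 1: 16 is a quadratic residue mod 31.
16^15 mod 31 = 1

1


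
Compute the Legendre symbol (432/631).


p = 631 is prime, so compute (432/631) with the reciprocity algorithm (Jacobi-symbol steps: pull out 2s via (2/n), flip via reciprocity, reduce):
  pull out 2: (2/631) = +1  (since 631 mod 8 = 7)
  pull out 2: (2/631) = +1  (since 631 mod 8 = 7)
  pull out 2: (2/631) = +1  (since 631 mod 8 = 7)
  pull out 2: (2/631) = +1  (since 631 mod 8 = 7)
  reciprocity: (27/631) -> -(631/27)
  reduce: (10/27)
  pull out 2: (2/27) = -1  (since 27 mod 8 = 3)
  reciprocity: (5/27) -> +(27/5)
  reduce: (2/5)
  pull out 2: (2/5) = -1  (since 5 mod 8 = 5)
  (1/5) = 1
Product of signs = -1
(432/631) = -1

-1


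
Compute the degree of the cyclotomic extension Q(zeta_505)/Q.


The degree equals Euler's totient phi(505).
505 = 5 * 101
phi(505) = 400

400


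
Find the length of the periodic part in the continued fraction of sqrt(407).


Run the CF algorithm for sqrt(407).
a_0 = floor(sqrt(407)) = 20; set m_0=0, q_0=1.
Recurrence: m' = q*a - m,  q' = (d - m'^2)/q,  a' = floor((a_0 + m')/q').
  step 1: m=20, q=7, a=5
  step 2: m=15, q=26, a=1
  step 3: m=11, q=11, a=2
  step 4: m=11, q=26, a=1
  step 5: m=15, q=7, a=5
  step 6: m=20, q=1, a=40
a_6 = 2*a_0 = 40, so the period closes here.
sqrt(407) = [20; 5, 1, 2, 1, 5, 40]
Period length = 6

6


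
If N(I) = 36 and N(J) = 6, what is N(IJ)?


N(IJ) = N(I) * N(J)
= 36 * 6
= 216

216


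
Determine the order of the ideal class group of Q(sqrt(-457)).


K = Q(sqrt(-457)). d mod 4 = 3, so D = disc(K) = 4d = -1828
h(K) equals the number of primitive reduced positive-definite forms (a, b, c) = a*x^2 + b*x*y + c*y^2 with b^2 - 4ac = D,
where reduced means |b| <= a <= c, with b >= 0 whenever |b| = a or a = c, and primitive means gcd(a, b, c) = 1.
Reduced forces 3a^2 <= |D| = 1828, so 1 <= a <= 24; b must have the parity of D, and c = (b^2 - D)/(4a) must be an integer >= a.
Enumerate a = 1..24, b in [-a, a]:
  a=1: (1, 0, 457)  [1]
  a=2: (2, 2, 229)  [1]
  a=3..10: none
  a=11: (11, -8, 43), (11, 8, 43)  [2]
  a=12..16: none
  a=17: (17, -12, 29), (17, 12, 29)  [2]
  a=18..21: none
  a=22: (22, -14, 23), (22, 14, 23)  [2]
  a=23..24: none
Total reduced forms: 1 + 1 + 2 + 2 + 2 = 8
h = 8

8


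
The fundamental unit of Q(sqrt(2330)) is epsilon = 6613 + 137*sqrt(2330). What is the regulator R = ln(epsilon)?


epsilon = 6613 + 137*sqrt(2330)
= 13226.0001
R = ln(13226.0001)
= 9.4899

9.4899


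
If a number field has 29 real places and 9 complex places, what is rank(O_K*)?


By Dirichlet's unit theorem:
rank = r1 + r2 - 1
= 29 + 9 - 1
= 37

37


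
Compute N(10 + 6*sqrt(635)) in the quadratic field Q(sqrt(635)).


N(a + b*sqrt(d)) = a^2 - d*b^2
= (10)^2 - (635)*(6)^2
= 100 - 22860
= -22760

-22760


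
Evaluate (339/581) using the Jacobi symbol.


Compute (339/581) via quadratic reciprocity:
  reciprocity: (339/581) -> +(581/339)
  reduce: (242/339)
  pull out 2: (2/339) = -1  (since 339 mod 8 = 3)
  reciprocity: (121/339) -> +(339/121)
  reduce: (97/121)
  reciprocity: (97/121) -> +(121/97)
  reduce: (24/97)
  pull out 2: (2/97) = +1  (since 97 mod 8 = 1)
  pull out 2: (2/97) = +1  (since 97 mod 8 = 1)
  pull out 2: (2/97) = +1  (since 97 mod 8 = 1)
  reciprocity: (3/97) -> +(97/3)
  reduce: (1/3)
  (1/3) = 1
Product of signs = -1

-1


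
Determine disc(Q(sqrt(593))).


For K = Q(sqrt(d)) with d squarefree: disc(K) = d if d = 1 mod 4, and disc(K) = 4d if d = 2 or 3 mod 4.
Here d = 593, and d mod 4 = 1.
d = 1 mod 4 (O_K = Z[(1+sqrt(d))/2]), so disc(K) = d = 593

593


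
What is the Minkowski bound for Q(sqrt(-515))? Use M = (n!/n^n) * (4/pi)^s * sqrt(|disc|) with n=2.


d = -515, d mod 4 = 1, so disc(K) = d = -515; |disc(K)| = 515
Imaginary quadratic field, so n = 2, s = r2 = 1, r1 = 0
M = (n!/n^n) * (4/pi)^s * sqrt(|disc(K)|) = (2!/2^2) * (4/pi)^1 * sqrt(515)
= 0.5 * 1.273240 * 22.693611
= 14.4472

14.4472


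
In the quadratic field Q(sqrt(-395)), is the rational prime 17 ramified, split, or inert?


K = Q(sqrt(-395)). Since d mod 4 = 1, disc(K) = -395.
Check p | disc: -395 mod 17 = 13.
p does not divide disc. Compute Legendre symbol (d/p):
13^((17-1)/2) mod 17 = 1
(d/p) = 1, so p splits: (p) = P*P' with e=1, f=1, g=2.
Therefore p is split.

split


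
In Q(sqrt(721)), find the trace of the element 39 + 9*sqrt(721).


Tr(a + b*sqrt(d)) = (a + b*sqrt(d)) + (a - b*sqrt(d)) = 2a
= 2 * (39)
= 78

78


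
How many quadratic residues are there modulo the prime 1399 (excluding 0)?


For prime p, the number of non-zero quadratic residues is (p-1)/2.
= (1399-1)/2
= 699

699


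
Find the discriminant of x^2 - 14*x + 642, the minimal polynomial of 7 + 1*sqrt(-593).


The element 7 + 1*sqrt(-593) has minimal polynomial:
x^2 - 14*x + 642
Discriminant = (-14)^2 - 4*(642)
= 196 - 2568
= -2372

-2372


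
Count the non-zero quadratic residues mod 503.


For prime p, the number of non-zero quadratic residues is (p-1)/2.
= (503-1)/2
= 251

251


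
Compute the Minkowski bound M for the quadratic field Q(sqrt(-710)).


d = -710, d mod 4 = 2, so disc(K) = 4d = -2840; |disc(K)| = 2840
Imaginary quadratic field, so n = 2, s = r2 = 1, r1 = 0
M = (n!/n^n) * (4/pi)^s * sqrt(|disc(K)|) = (2!/2^2) * (4/pi)^1 * sqrt(2840)
= 0.5 * 1.273240 * 53.291650
= 33.9265

33.9265


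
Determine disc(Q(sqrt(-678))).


For K = Q(sqrt(d)) with d squarefree: disc(K) = d if d = 1 mod 4, and disc(K) = 4d if d = 2 or 3 mod 4.
Here d = -678, and d mod 4 = 2.
d = 2 mod 4, not 1 (O_K = Z[sqrt(d)]), so disc(K) = 4d = 4 * (-678) = -2712

-2712


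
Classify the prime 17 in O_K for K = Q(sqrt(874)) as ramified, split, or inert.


K = Q(sqrt(874)). Since d mod 4 = 2, disc(K) = 3496.
Check p | disc: 3496 mod 17 = 11.
p does not divide disc. Compute Legendre symbol (d/p):
7^((17-1)/2) mod 17 = -1
(d/p) = -1, so p is inert: (p) stays prime with e=1, f=2, g=1.
Therefore p is inert.

inert


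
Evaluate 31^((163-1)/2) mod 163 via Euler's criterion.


p = 163 is prime and the exponent is (p-1)/2 = 81, so by Euler's criterion 31^81 = (31/163) = +1 or -1 mod 163.
Compute by square-and-multiply:
  81 = 64 + 16 + 1 (binary 1010001)
  Repeated squaring mod 163: 31^1 = 31, 31^2 = 146, 31^4 = 126, 31^8 = 65, 31^16 = 150, 31^32 = 6, 31^64 = 36
  31^81 = 31^64 * 31^16 * 31^1 = 36 * 150 * 31 mod 163
    36 * 150 = 5400 = 21 mod 163
    21 * 31 = 651 = 162 mod 163
  31^81 = 162 mod 163
Result 162 = p - 1 = -1 mod 163: 31 is a quadratic non-residue mod 163. As a residue in [0, p-1] the value is 162.
31^81 mod 163 = 162

162


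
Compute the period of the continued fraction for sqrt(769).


Run the CF algorithm for sqrt(769).
a_0 = floor(sqrt(769)) = 27; set m_0=0, q_0=1.
Recurrence: m' = q*a - m,  q' = (d - m'^2)/q,  a' = floor((a_0 + m')/q').
  step 1: m=27, q=40, a=1
  step 2: m=13, q=15, a=2
  step 3: m=17, q=32, a=1
  step 4: m=15, q=17, a=2
  step 5: m=19, q=24, a=1
  step 6: m=5, q=31, a=1
  step 7: m=26, q=3, a=17
  step 8: m=25, q=48, a=1
  step 9: m=23, q=5, a=10
  step 10: m=27, q=8, a=6
  step 11: m=21, q=41, a=1
  step 12: m=20, q=9, a=5
  step 13: m=25, q=16, a=3
  step 14: m=23, q=15, a=3
  step 15: m=22, q=19, a=2
  step 16: m=16, q=27, a=1
  step 17: m=11, q=24, a=1
  step 18: m=13, q=25, a=1
  step 19: m=12, q=25, a=1
  step 20: m=13, q=24, a=1
  step 21: m=11, q=27, a=1
  step 22: m=16, q=19, a=2
  step 23: m=22, q=15, a=3
  step 24: m=23, q=16, a=3
  step 25: m=25, q=9, a=5
  step 26: m=20, q=41, a=1
  step 27: m=21, q=8, a=6
  step 28: m=27, q=5, a=10
  step 29: m=23, q=48, a=1
  step 30: m=25, q=3, a=17
  step 31: m=26, q=31, a=1
  step 32: m=5, q=24, a=1
  step 33: m=19, q=17, a=2
  step 34: m=15, q=32, a=1
  step 35: m=17, q=15, a=2
  step 36: m=13, q=40, a=1
  step 37: m=27, q=1, a=54
a_37 = 2*a_0 = 54, so the period closes here.
sqrt(769) = [27; 1, 2, 1, 2, 1, 1, 17, 1, 10, 6, 1, 5, 3, 3, 2, 1, 1, 1, 1, 1, 1, 2, 3, 3, 5, 1, 6, 10, 1, 17, 1, 1, 2, 1, 2, 1, 54]
Period length = 37

37


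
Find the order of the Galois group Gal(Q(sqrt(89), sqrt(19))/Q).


The 2 square roots of distinct primes are multiplicatively independent over Q,
so [K:Q] = 2^2 and Gal(K/Q) is isomorphic to (Z/2Z)^2.
|Gal| = 2^2 = 4

4


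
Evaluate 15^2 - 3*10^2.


x^2 - d*y^2
= 15^2 - 3*10^2
= 225 - 300
= -75

-75


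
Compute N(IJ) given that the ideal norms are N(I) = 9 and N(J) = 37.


N(IJ) = N(I) * N(J)
= 9 * 37
= 333

333


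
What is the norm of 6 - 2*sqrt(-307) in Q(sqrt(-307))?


N(a + b*sqrt(d)) = a^2 - d*b^2
= (6)^2 - (-307)*(-2)^2
= 36 + 1228
= 1264

1264


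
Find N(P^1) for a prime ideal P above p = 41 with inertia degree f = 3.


N(P^a) = p^(a*f)
= 41^(1*3)
= 41^3
= 68921

68921


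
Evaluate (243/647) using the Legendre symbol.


p = 647 is prime, so compute (243/647) with the reciprocity algorithm (Jacobi-symbol steps: pull out 2s via (2/n), flip via reciprocity, reduce):
  reciprocity: (243/647) -> -(647/243)
  reduce: (161/243)
  reciprocity: (161/243) -> +(243/161)
  reduce: (82/161)
  pull out 2: (2/161) = +1  (since 161 mod 8 = 1)
  reciprocity: (41/161) -> +(161/41)
  reduce: (38/41)
  pull out 2: (2/41) = +1  (since 41 mod 8 = 1)
  reciprocity: (19/41) -> +(41/19)
  reduce: (3/19)
  reciprocity: (3/19) -> -(19/3)
  reduce: (1/3)
  (1/3) = 1
Product of signs = 1
(243/647) = 1

1


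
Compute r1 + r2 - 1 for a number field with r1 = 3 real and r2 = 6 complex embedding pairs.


By Dirichlet's unit theorem:
rank = r1 + r2 - 1
= 3 + 6 - 1
= 8

8


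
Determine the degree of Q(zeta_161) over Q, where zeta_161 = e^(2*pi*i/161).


The degree equals Euler's totient phi(161).
161 = 7 * 23
phi(161) = 132

132


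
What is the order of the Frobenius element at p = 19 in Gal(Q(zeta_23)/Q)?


The Frobenius at p in Gal(Q(zeta_n)/Q) = (Z/nZ)* is the class of p, so its order is ord_23(19), the smallest k >= 1 with 19^k = 1 mod 23.
n = 23 = 23, phi(23) = 22; the order divides phi(n).
Divisors of 22: 1, 2, 11, 22
Repeated squaring mod 23: 19^1 = 19, 19^2 = 16, 19^4 = 3, 19^8 = 9, 19^16 = 12
Test divisors in increasing order:
  k=1: 19^1 = 19 mod 23
  k=2: 19^2 = 16 mod 23
  k=11: 19^11 = 9 * 16 * 19 = 22 mod 23
  k=22: 19^22 = 12 * 3 * 16 = 1 mod 23  <- first divisor giving 1
Order = 22

22


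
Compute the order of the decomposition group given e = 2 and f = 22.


|D_P| = e * f
= 2 * 22
= 44

44


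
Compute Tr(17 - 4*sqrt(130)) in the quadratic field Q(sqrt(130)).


Tr(a + b*sqrt(d)) = (a + b*sqrt(d)) + (a - b*sqrt(d)) = 2a
= 2 * (17)
= 34

34


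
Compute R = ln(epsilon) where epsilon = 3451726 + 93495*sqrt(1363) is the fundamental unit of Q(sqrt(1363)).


epsilon = 3451726 + 93495*sqrt(1363)
= 6.9035e+06
R = ln(6.9035e+06)
= 15.7475

15.7475


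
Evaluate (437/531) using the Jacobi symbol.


Compute (437/531) via quadratic reciprocity:
  reciprocity: (437/531) -> +(531/437)
  reduce: (94/437)
  pull out 2: (2/437) = -1  (since 437 mod 8 = 5)
  reciprocity: (47/437) -> +(437/47)
  reduce: (14/47)
  pull out 2: (2/47) = +1  (since 47 mod 8 = 7)
  reciprocity: (7/47) -> -(47/7)
  reduce: (5/7)
  reciprocity: (5/7) -> +(7/5)
  reduce: (2/5)
  pull out 2: (2/5) = -1  (since 5 mod 8 = 5)
  (1/5) = 1
Product of signs = -1

-1


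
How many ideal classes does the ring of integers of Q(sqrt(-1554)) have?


K = Q(sqrt(-1554)). d mod 4 = 2, so D = disc(K) = 4d = -6216
h(K) equals the number of primitive reduced positive-definite forms (a, b, c) = a*x^2 + b*x*y + c*y^2 with b^2 - 4ac = D,
where reduced means |b| <= a <= c, with b >= 0 whenever |b| = a or a = c, and primitive means gcd(a, b, c) = 1.
Reduced forces 3a^2 <= |D| = 6216, so 1 <= a <= 45; b must have the parity of D, and c = (b^2 - D)/(4a) must be an integer >= a.
Enumerate a = 1..45, b in [-a, a]:
  a=1: (1, 0, 1554)  [1]
  a=2: (2, 0, 777)  [1]
  a=3: (3, 0, 518)  [1]
  a=4: none
  a=5: (5, -2, 311), (5, 2, 311)  [2]
  a=6: (6, 0, 259)  [1]
  a=7: (7, 0, 222)  [1]
  a=8..9: none
  a=10: (10, -8, 157), (10, 8, 157)  [2]
  a=11..13: none
  a=14: (14, 0, 111)  [1]
  a=15: (15, -12, 106), (15, 12, 106)  [2]
  a=16..18: none
  a=19: (19, -4, 82), (19, 4, 82)  [2]
  a=20: none
  a=21: (21, 0, 74)  [1]
  a=22..24: none
  a=25: (25, -22, 67), (25, 22, 67)  [2]
  a=26..29: none
  a=30: (30, -12, 53), (30, 12, 53)  [2]
  a=31..34: none
  a=35: (35, -28, 50), (35, 28, 50)  [2]
  a=36: none
  a=37: (37, 0, 42)  [1]
  a=38: (38, -4, 41), (38, 4, 41)  [2]
  a=39..45: none
Total reduced forms: 1 + 1 + 1 + 2 + 1 + 1 + 2 + 1 + 2 + 2 + 1 + 2 + 2 + 2 + 1 + 2 = 24
h = 24

24


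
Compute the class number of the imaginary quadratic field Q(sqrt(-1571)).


K = Q(sqrt(-1571)). d mod 4 = 1, so D = disc(K) = d = -1571
h(K) equals the number of primitive reduced positive-definite forms (a, b, c) = a*x^2 + b*x*y + c*y^2 with b^2 - 4ac = D,
where reduced means |b| <= a <= c, with b >= 0 whenever |b| = a or a = c, and primitive means gcd(a, b, c) = 1.
Reduced forces 3a^2 <= |D| = 1571, so 1 <= a <= 22; b must have the parity of D, and c = (b^2 - D)/(4a) must be an integer >= a.
Enumerate a = 1..22, b in [-a, a]:
  a=1: (1, 1, 393)  [1]
  a=2: none
  a=3: (3, -1, 131), (3, 1, 131)  [2]
  a=4: none
  a=5: (5, -3, 79), (5, 3, 79)  [2]
  a=6: none
  a=7: (7, -5, 57), (7, 5, 57)  [2]
  a=8: none
  a=9: (9, -7, 45), (9, 7, 45)  [2]
  a=10..14: none
  a=15: (15, -13, 29), (15, -7, 27), (15, 7, 27), (15, 13, 29)  [4]
  a=16..18: none
  a=19: (19, -5, 21), (19, 5, 21)  [2]
  a=20: none
  a=21: (21, -19, 23), (21, 19, 23)  [2]
  a=22: none
Total reduced forms: 1 + 2 + 2 + 2 + 2 + 4 + 2 + 2 = 17
h = 17

17


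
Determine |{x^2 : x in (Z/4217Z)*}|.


For prime p, the number of non-zero quadratic residues is (p-1)/2.
= (4217-1)/2
= 2108

2108


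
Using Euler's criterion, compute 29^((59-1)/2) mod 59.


p = 59 is prime and the exponent is (p-1)/2 = 29, so by Euler's criterion 29^29 = (29/59) = +1 or -1 mod 59.
Compute by square-and-multiply:
  29 = 16 + 8 + 4 + 1 (binary 11101)
  Repeated squaring mod 59: 29^1 = 29, 29^2 = 15, 29^4 = 48, 29^8 = 3, 29^16 = 9
  29^29 = 29^16 * 29^8 * 29^4 * 29^1 = 9 * 3 * 48 * 29 mod 59
    9 * 3 = 27 = 27 mod 59
    27 * 48 = 1296 = 57 mod 59
    57 * 29 = 1653 = 1 mod 59
  29^29 = 1 mod 59
Result 1: 29 is a quadratic residue mod 59.
29^29 mod 59 = 1

1


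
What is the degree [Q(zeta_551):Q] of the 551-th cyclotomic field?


The degree equals Euler's totient phi(551).
551 = 19 * 29
phi(551) = 504

504


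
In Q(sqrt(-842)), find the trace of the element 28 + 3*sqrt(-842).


Tr(a + b*sqrt(d)) = (a + b*sqrt(d)) + (a - b*sqrt(d)) = 2a
= 2 * (28)
= 56

56


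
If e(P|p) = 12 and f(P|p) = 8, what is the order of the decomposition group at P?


|D_P| = e * f
= 12 * 8
= 96

96


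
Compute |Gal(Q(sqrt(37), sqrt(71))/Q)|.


The 2 square roots of distinct primes are multiplicatively independent over Q,
so [K:Q] = 2^2 and Gal(K/Q) is isomorphic to (Z/2Z)^2.
|Gal| = 2^2 = 4

4


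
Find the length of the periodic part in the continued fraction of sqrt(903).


Run the CF algorithm for sqrt(903).
a_0 = floor(sqrt(903)) = 30; set m_0=0, q_0=1.
Recurrence: m' = q*a - m,  q' = (d - m'^2)/q,  a' = floor((a_0 + m')/q').
  step 1: m=30, q=3, a=20
  step 2: m=30, q=1, a=60
a_2 = 2*a_0 = 60, so the period closes here.
sqrt(903) = [30; 20, 60]
Period length = 2

2


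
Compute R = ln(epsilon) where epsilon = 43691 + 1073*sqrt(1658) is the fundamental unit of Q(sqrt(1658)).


epsilon = 43691 + 1073*sqrt(1658)
= 87382.0000
R = ln(87382.0000)
= 11.3780

11.3780


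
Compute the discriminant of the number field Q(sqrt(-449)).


For K = Q(sqrt(d)) with d squarefree: disc(K) = d if d = 1 mod 4, and disc(K) = 4d if d = 2 or 3 mod 4.
Here d = -449, and d mod 4 = 3.
d = 3 mod 4, not 1 (O_K = Z[sqrt(d)]), so disc(K) = 4d = 4 * (-449) = -1796

-1796


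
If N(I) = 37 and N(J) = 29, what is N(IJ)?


N(IJ) = N(I) * N(J)
= 37 * 29
= 1073

1073


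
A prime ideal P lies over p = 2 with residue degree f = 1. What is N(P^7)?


N(P^a) = p^(a*f)
= 2^(7*1)
= 2^7
= 128

128


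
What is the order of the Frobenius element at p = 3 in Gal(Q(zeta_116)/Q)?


The Frobenius at p in Gal(Q(zeta_n)/Q) = (Z/nZ)* is the class of p, so its order is ord_116(3), the smallest k >= 1 with 3^k = 1 mod 116.
n = 116 = 2^2 * 29, phi(116) = 56; the order divides phi(n).
Divisors of 56: 1, 2, 4, 7, 8, 14, 28, 56
Repeated squaring mod 116: 3^1 = 3, 3^2 = 9, 3^4 = 81, 3^8 = 65, 3^16 = 49, 3^32 = 81
Test divisors in increasing order:
  k=1: 3^1 = 3 mod 116
  k=2: 3^2 = 9 mod 116
  k=4: 3^4 = 81 mod 116
  k=7: 3^7 = 81 * 9 * 3 = 99 mod 116
  k=8: 3^8 = 65 mod 116
  k=14: 3^14 = 65 * 81 * 9 = 57 mod 116
  k=28: 3^28 = 49 * 65 * 81 = 1 mod 116  <- first divisor giving 1
Order = 28

28


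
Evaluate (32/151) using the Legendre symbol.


p = 151 is prime, so compute (32/151) with the reciprocity algorithm (Jacobi-symbol steps: pull out 2s via (2/n), flip via reciprocity, reduce):
  pull out 2: (2/151) = +1  (since 151 mod 8 = 7)
  pull out 2: (2/151) = +1  (since 151 mod 8 = 7)
  pull out 2: (2/151) = +1  (since 151 mod 8 = 7)
  pull out 2: (2/151) = +1  (since 151 mod 8 = 7)
  pull out 2: (2/151) = +1  (since 151 mod 8 = 7)
  (1/151) = 1
Product of signs = 1
(32/151) = 1

1


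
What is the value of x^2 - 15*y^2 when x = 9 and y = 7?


x^2 - d*y^2
= 9^2 - 15*7^2
= 81 - 735
= -654

-654


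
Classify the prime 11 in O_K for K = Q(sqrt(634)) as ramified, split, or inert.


K = Q(sqrt(634)). Since d mod 4 = 2, disc(K) = 2536.
Check p | disc: 2536 mod 11 = 6.
p does not divide disc. Compute Legendre symbol (d/p):
7^((11-1)/2) mod 11 = -1
(d/p) = -1, so p is inert: (p) stays prime with e=1, f=2, g=1.
Therefore p is inert.

inert


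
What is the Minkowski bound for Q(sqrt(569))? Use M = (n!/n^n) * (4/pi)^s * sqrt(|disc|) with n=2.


d = 569, d mod 4 = 1, so disc(K) = d = 569; |disc(K)| = 569
Real quadratic field, so n = 2, s = r2 = 0, r1 = 2
M = (n!/n^n) * (4/pi)^s * sqrt(|disc(K)|) = (2!/2^2) * (4/pi)^0 * sqrt(569)
= 0.5 * 1.000000 * 23.853721
= 11.9269

11.9269


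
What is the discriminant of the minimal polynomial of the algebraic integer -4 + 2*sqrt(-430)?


The element -4 + 2*sqrt(-430) has minimal polynomial:
x^2 + 8*x + 1736
Discriminant = (8)^2 - 4*(1736)
= 64 - 6944
= -6880

-6880


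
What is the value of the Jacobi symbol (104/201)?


Compute (104/201) via quadratic reciprocity:
  pull out 2: (2/201) = +1  (since 201 mod 8 = 1)
  pull out 2: (2/201) = +1  (since 201 mod 8 = 1)
  pull out 2: (2/201) = +1  (since 201 mod 8 = 1)
  reciprocity: (13/201) -> +(201/13)
  reduce: (6/13)
  pull out 2: (2/13) = -1  (since 13 mod 8 = 5)
  reciprocity: (3/13) -> +(13/3)
  reduce: (1/3)
  (1/3) = 1
Product of signs = -1

-1


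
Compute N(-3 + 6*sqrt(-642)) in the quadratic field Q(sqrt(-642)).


N(a + b*sqrt(d)) = a^2 - d*b^2
= (-3)^2 - (-642)*(6)^2
= 9 + 23112
= 23121

23121


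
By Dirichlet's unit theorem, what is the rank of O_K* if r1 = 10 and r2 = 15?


By Dirichlet's unit theorem:
rank = r1 + r2 - 1
= 10 + 15 - 1
= 24

24


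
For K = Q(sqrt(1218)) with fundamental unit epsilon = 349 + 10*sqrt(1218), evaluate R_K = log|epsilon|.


epsilon = 349 + 10*sqrt(1218)
= 697.9986
R = ln(697.9986)
= 6.5482

6.5482


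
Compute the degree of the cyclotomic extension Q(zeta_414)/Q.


The degree equals Euler's totient phi(414).
414 = 2 * 3^2 * 23
phi(414) = 132

132


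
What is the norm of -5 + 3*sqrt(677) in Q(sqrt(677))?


N(a + b*sqrt(d)) = a^2 - d*b^2
= (-5)^2 - (677)*(3)^2
= 25 - 6093
= -6068

-6068


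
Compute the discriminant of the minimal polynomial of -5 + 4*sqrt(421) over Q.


The element -5 + 4*sqrt(421) has minimal polynomial:
x^2 + 10*x - 6711
Discriminant = (10)^2 - 4*(-6711)
= 100 + 26844
= 26944

26944


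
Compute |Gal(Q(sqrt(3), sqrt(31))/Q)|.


The 2 square roots of distinct primes are multiplicatively independent over Q,
so [K:Q] = 2^2 and Gal(K/Q) is isomorphic to (Z/2Z)^2.
|Gal| = 2^2 = 4

4


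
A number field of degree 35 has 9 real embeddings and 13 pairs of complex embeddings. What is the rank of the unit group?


By Dirichlet's unit theorem:
rank = r1 + r2 - 1
= 9 + 13 - 1
= 21

21


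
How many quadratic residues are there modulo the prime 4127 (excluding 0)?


For prime p, the number of non-zero quadratic residues is (p-1)/2.
= (4127-1)/2
= 2063

2063


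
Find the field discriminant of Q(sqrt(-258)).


For K = Q(sqrt(d)) with d squarefree: disc(K) = d if d = 1 mod 4, and disc(K) = 4d if d = 2 or 3 mod 4.
Here d = -258, and d mod 4 = 2.
d = 2 mod 4, not 1 (O_K = Z[sqrt(d)]), so disc(K) = 4d = 4 * (-258) = -1032

-1032


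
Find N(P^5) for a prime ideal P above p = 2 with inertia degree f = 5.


N(P^a) = p^(a*f)
= 2^(5*5)
= 2^25
= 33554432

33554432


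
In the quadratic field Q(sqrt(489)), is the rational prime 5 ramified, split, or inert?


K = Q(sqrt(489)). Since d mod 4 = 1, disc(K) = 489.
Check p | disc: 489 mod 5 = 4.
p does not divide disc. Compute Legendre symbol (d/p):
4^((5-1)/2) mod 5 = 1
(d/p) = 1, so p splits: (p) = P*P' with e=1, f=1, g=2.
Therefore p is split.

split


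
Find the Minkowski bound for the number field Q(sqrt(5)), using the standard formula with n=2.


d = 5, d mod 4 = 1, so disc(K) = d = 5; |disc(K)| = 5
Real quadratic field, so n = 2, s = r2 = 0, r1 = 2
M = (n!/n^n) * (4/pi)^s * sqrt(|disc(K)|) = (2!/2^2) * (4/pi)^0 * sqrt(5)
= 0.5 * 1.000000 * 2.236068
= 1.1180

1.1180


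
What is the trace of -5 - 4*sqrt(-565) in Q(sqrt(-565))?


Tr(a + b*sqrt(d)) = (a + b*sqrt(d)) + (a - b*sqrt(d)) = 2a
= 2 * (-5)
= -10

-10


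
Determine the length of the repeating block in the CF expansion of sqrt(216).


Run the CF algorithm for sqrt(216).
a_0 = floor(sqrt(216)) = 14; set m_0=0, q_0=1.
Recurrence: m' = q*a - m,  q' = (d - m'^2)/q,  a' = floor((a_0 + m')/q').
  step 1: m=14, q=20, a=1
  step 2: m=6, q=9, a=2
  step 3: m=12, q=8, a=3
  step 4: m=12, q=9, a=2
  step 5: m=6, q=20, a=1
  step 6: m=14, q=1, a=28
a_6 = 2*a_0 = 28, so the period closes here.
sqrt(216) = [14; 1, 2, 3, 2, 1, 28]
Period length = 6

6


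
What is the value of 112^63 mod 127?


p = 127 is prime and the exponent is (p-1)/2 = 63, so by Euler's criterion 112^63 = (112/127) = +1 or -1 mod 127.
Compute by square-and-multiply:
  63 = 32 + 16 + 8 + 4 + 2 + 1 (binary 111111)
  Repeated squaring mod 127: 112^1 = 112, 112^2 = 98, 112^4 = 79, 112^8 = 18, 112^16 = 70, 112^32 = 74
  112^63 = 112^32 * 112^16 * 112^8 * 112^4 * 112^2 * 112^1 = 74 * 70 * 18 * 79 * 98 * 112 mod 127
    74 * 70 = 5180 = 100 mod 127
    100 * 18 = 1800 = 22 mod 127
    22 * 79 = 1738 = 87 mod 127
    87 * 98 = 8526 = 17 mod 127
    17 * 112 = 1904 = 126 mod 127
  112^63 = 126 mod 127
Result 126 = p - 1 = -1 mod 127: 112 is a quadratic non-residue mod 127. As a residue in [0, p-1] the value is 126.
112^63 mod 127 = 126

126


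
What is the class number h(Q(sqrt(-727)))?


K = Q(sqrt(-727)). d mod 4 = 1, so D = disc(K) = d = -727
h(K) equals the number of primitive reduced positive-definite forms (a, b, c) = a*x^2 + b*x*y + c*y^2 with b^2 - 4ac = D,
where reduced means |b| <= a <= c, with b >= 0 whenever |b| = a or a = c, and primitive means gcd(a, b, c) = 1.
Reduced forces 3a^2 <= |D| = 727, so 1 <= a <= 15; b must have the parity of D, and c = (b^2 - D)/(4a) must be an integer >= a.
Enumerate a = 1..15, b in [-a, a]:
  a=1: (1, 1, 182)  [1]
  a=2: (2, -1, 91), (2, 1, 91)  [2]
  a=3: none
  a=4: (4, -3, 46), (4, 3, 46)  [2]
  a=5..6: none
  a=7: (7, -1, 26), (7, 1, 26)  [2]
  a=8: (8, -3, 23), (8, 3, 23)  [2]
  a=9..12: none
  a=13: (13, -1, 14), (13, 1, 14)  [2]
  a=14: (14, -13, 16), (14, 13, 16)  [2]
  a=15: none
Total reduced forms: 1 + 2 + 2 + 2 + 2 + 2 + 2 = 13
h = 13

13


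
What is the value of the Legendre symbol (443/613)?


p = 613 is prime, so compute (443/613) with the reciprocity algorithm (Jacobi-symbol steps: pull out 2s via (2/n), flip via reciprocity, reduce):
  reciprocity: (443/613) -> +(613/443)
  reduce: (170/443)
  pull out 2: (2/443) = -1  (since 443 mod 8 = 3)
  reciprocity: (85/443) -> +(443/85)
  reduce: (18/85)
  pull out 2: (2/85) = -1  (since 85 mod 8 = 5)
  reciprocity: (9/85) -> +(85/9)
  reduce: (4/9)
  pull out 2: (2/9) = +1  (since 9 mod 8 = 1)
  pull out 2: (2/9) = +1  (since 9 mod 8 = 1)
  (1/9) = 1
Product of signs = 1
(443/613) = 1

1


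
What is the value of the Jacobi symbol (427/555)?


Compute (427/555) via quadratic reciprocity:
  reciprocity: (427/555) -> -(555/427)
  reduce: (128/427)
  pull out 2: (2/427) = -1  (since 427 mod 8 = 3)
  pull out 2: (2/427) = -1  (since 427 mod 8 = 3)
  pull out 2: (2/427) = -1  (since 427 mod 8 = 3)
  pull out 2: (2/427) = -1  (since 427 mod 8 = 3)
  pull out 2: (2/427) = -1  (since 427 mod 8 = 3)
  pull out 2: (2/427) = -1  (since 427 mod 8 = 3)
  pull out 2: (2/427) = -1  (since 427 mod 8 = 3)
  (1/427) = 1
Product of signs = 1

1


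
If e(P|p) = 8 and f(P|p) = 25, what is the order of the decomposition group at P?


|D_P| = e * f
= 8 * 25
= 200

200


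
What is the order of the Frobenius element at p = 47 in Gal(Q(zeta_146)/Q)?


The Frobenius at p in Gal(Q(zeta_n)/Q) = (Z/nZ)* is the class of p, so its order is ord_146(47), the smallest k >= 1 with 47^k = 1 mod 146.
n = 146 = 2 * 73, phi(146) = 72; the order divides phi(n).
Divisors of 72: 1, 2, 3, 4, 6, 8, 9, 12, 18, 24, 36, 72
Repeated squaring mod 146: 47^1 = 47, 47^2 = 19, 47^4 = 69, 47^8 = 89, 47^16 = 37, 47^32 = 55, 47^64 = 105
Test divisors in increasing order:
  k=1: 47^1 = 47 mod 146
  k=2: 47^2 = 19 mod 146
  k=3: 47^3 = 19 * 47 = 17 mod 146
  k=4: 47^4 = 69 mod 146
  k=6: 47^6 = 69 * 19 = 143 mod 146
  k=8: 47^8 = 89 mod 146
  k=9: 47^9 = 89 * 47 = 95 mod 146
  k=12: 47^12 = 89 * 69 = 9 mod 146
  k=18: 47^18 = 37 * 19 = 119 mod 146
  k=24: 47^24 = 37 * 89 = 81 mod 146
  k=36: 47^36 = 55 * 69 = 145 mod 146
  k=72: 47^72 = 105 * 89 = 1 mod 146  <- first divisor giving 1
Order = 72

72


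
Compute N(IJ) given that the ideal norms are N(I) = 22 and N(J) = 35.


N(IJ) = N(I) * N(J)
= 22 * 35
= 770

770


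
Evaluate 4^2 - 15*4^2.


x^2 - d*y^2
= 4^2 - 15*4^2
= 16 - 240
= -224

-224


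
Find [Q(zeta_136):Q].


The degree equals Euler's totient phi(136).
136 = 2^3 * 17
phi(136) = 64

64


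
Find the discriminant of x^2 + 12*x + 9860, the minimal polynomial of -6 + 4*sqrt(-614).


The element -6 + 4*sqrt(-614) has minimal polynomial:
x^2 + 12*x + 9860
Discriminant = (12)^2 - 4*(9860)
= 144 - 39440
= -39296

-39296


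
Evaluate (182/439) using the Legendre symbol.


p = 439 is prime, so compute (182/439) with the reciprocity algorithm (Jacobi-symbol steps: pull out 2s via (2/n), flip via reciprocity, reduce):
  pull out 2: (2/439) = +1  (since 439 mod 8 = 7)
  reciprocity: (91/439) -> -(439/91)
  reduce: (75/91)
  reciprocity: (75/91) -> -(91/75)
  reduce: (16/75)
  pull out 2: (2/75) = -1  (since 75 mod 8 = 3)
  pull out 2: (2/75) = -1  (since 75 mod 8 = 3)
  pull out 2: (2/75) = -1  (since 75 mod 8 = 3)
  pull out 2: (2/75) = -1  (since 75 mod 8 = 3)
  (1/75) = 1
Product of signs = 1
(182/439) = 1

1


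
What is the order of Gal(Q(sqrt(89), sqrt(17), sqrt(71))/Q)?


The 3 square roots of distinct primes are multiplicatively independent over Q,
so [K:Q] = 2^3 and Gal(K/Q) is isomorphic to (Z/2Z)^3.
|Gal| = 2^3 = 8

8


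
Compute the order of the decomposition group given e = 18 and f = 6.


|D_P| = e * f
= 18 * 6
= 108

108


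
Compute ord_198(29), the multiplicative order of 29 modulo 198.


We want ord_198(29), the smallest k >= 1 with 29^k = 1 mod 198.
n = 198 = 2 * 3^2 * 11, phi(198) = 60; the order divides phi(n).
Divisors of 60: 1, 2, 3, 4, 5, 6, 10, 12, 15, 20, 30, 60
Repeated squaring mod 198: 29^1 = 29, 29^2 = 49, 29^4 = 25, 29^8 = 31, 29^16 = 169, 29^32 = 49
Test divisors in increasing order:
  k=1: 29^1 = 29 mod 198
  k=2: 29^2 = 49 mod 198
  k=3: 29^3 = 49 * 29 = 35 mod 198
  k=4: 29^4 = 25 mod 198
  k=5: 29^5 = 25 * 29 = 131 mod 198
  k=6: 29^6 = 25 * 49 = 37 mod 198
  k=10: 29^10 = 31 * 49 = 133 mod 198
  k=12: 29^12 = 31 * 25 = 181 mod 198
  k=15: 29^15 = 31 * 25 * 49 * 29 = 197 mod 198
  k=20: 29^20 = 169 * 25 = 67 mod 198
  k=30: 29^30 = 169 * 31 * 25 * 49 = 1 mod 198  <- first divisor giving 1
Order = 30

30
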